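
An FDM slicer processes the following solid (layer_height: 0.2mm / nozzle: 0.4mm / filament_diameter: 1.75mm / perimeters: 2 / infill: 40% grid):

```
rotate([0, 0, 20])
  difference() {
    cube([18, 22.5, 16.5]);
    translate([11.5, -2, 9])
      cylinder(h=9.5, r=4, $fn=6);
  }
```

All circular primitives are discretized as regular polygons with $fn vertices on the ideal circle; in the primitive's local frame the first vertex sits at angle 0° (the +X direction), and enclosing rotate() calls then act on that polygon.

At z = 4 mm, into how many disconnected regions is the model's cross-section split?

1

At z = 4 mm: the cube is present — its section is the full 18×22.5 rectangle; the cylinder at (11.5, -2) is absent (z outside [9, 18.5]); After the difference (first − rest): none of the subtracted shapes is present at this height, so the 18×22.5 cube is unchanged — 1 connected region; (rotated 20° about Z; rotation is an isometry so areas/perimeters/island counts are preserved). The result has 1 disconnected region.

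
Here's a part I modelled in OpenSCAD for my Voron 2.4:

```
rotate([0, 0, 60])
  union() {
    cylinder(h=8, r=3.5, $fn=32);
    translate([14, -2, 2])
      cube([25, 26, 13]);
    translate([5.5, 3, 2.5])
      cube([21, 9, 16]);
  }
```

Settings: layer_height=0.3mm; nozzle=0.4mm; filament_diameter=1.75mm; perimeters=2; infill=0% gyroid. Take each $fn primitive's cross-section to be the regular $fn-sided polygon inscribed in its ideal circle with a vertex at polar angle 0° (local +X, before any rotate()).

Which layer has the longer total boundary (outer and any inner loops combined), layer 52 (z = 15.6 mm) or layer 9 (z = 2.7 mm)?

layer 9 (z = 2.7 mm)

Layer 52 (z = 15.6): the cylinder is absent (z outside [0, 8]); the cube at (14, -2) does not reach this height (z outside [2, 15]); the 21×9 cube at (5.5, 3) contributes its full rectangle (perimeter 60.00 mm); Taking the union: only the 21×9 cube at (5.5, 3) is present, so the union is just that shape — boundary = 60.00 mm; (rotated 60° about Z; rotation is an isometry so areas/perimeters/island counts are preserved). So its perimeter = 60.00 mm. Layer 9 (z = 2.7): the cylinder: section is a regular 32-gon, circumradius r=3.5 (perimeter = 2·32·3.500·sin(180°/32) = 21.96 mm); the cube at (14, -2) (footprint 25×26) is included at this height (perimeter 102.00 mm); the 21×9 cube at (5.5, 3) contributes its full rectangle (perimeter 60.00 mm); Taking the union: the regions partially overlap (shared area 112.50 mm²), so the edge portions inside another operand are dropped and the merged outline is re-measured after clipping — boundary = 140.96 mm; (whole slice rotated 60° about Z — lengths, areas and connectivity unchanged). So its perimeter = 140.96 mm. Layer 9 is larger (140.96 vs 60.00 mm).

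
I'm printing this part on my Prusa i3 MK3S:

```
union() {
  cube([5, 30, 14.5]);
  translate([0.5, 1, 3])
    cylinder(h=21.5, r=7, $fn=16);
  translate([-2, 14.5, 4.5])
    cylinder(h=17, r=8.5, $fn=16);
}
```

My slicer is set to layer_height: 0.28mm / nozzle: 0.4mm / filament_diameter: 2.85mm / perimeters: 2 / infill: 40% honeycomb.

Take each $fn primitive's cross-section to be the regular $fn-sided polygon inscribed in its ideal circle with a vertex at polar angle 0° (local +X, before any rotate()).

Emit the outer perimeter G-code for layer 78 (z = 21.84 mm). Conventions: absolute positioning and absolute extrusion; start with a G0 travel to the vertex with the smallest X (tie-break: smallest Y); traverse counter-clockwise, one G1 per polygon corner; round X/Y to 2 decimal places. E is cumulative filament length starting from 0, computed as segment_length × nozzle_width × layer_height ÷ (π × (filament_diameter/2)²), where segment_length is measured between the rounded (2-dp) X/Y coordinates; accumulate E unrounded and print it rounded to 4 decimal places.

At z = 21.84 mm: the cube is absent (z outside [0, 14.5]); the r=7 cylinder at (0.5, 1) contributes a regular 16-gon of circumradius 7; the cylinder at (-2, 14.5) does not reach this height (z outside [4.5, 21.5]); Combining (union): only the r=7 cylinder at (0.5, 1) is present, so the union is just that shape — 1 connected region. The outline is a single polygon with 16 vertices. Extrusion per mm of travel: 0.4 × 0.28 / (π × 1.425²) = 0.017557. Accumulating E over each segment gives final E = 0.7674.

G0 X-6.50 Y1.00 Z21.84
G1 X-5.97 Y-1.68 E0.0480
G1 X-4.45 Y-3.95 E0.0959
G1 X-2.18 Y-5.47 E0.1439
G1 X0.50 Y-6.00 E0.1919
G1 X3.18 Y-5.47 E0.2398
G1 X5.45 Y-3.95 E0.2878
G1 X6.97 Y-1.68 E0.3357
G1 X7.50 Y1.00 E0.3837
G1 X6.97 Y3.68 E0.4317
G1 X5.45 Y5.95 E0.4796
G1 X3.18 Y7.47 E0.5276
G1 X0.50 Y8.00 E0.5756
G1 X-2.18 Y7.47 E0.6235
G1 X-4.45 Y5.95 E0.6715
G1 X-5.97 Y3.68 E0.7194
G1 X-6.50 Y1.00 E0.7674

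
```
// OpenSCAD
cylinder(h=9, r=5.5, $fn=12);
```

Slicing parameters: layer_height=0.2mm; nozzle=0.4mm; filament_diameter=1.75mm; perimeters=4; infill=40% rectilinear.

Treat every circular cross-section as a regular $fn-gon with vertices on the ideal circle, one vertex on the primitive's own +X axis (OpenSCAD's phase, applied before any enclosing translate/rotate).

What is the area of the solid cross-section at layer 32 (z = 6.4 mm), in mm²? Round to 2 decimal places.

90.75 mm²

At z = 6.4 mm: the r=5.5 cylinder gives a regular 12-gon of circumradius 5.5 (constant along its height) (area = (12/2)·5.500²·sin(360°/12) = 90.75 mm²). Overall, the cross-section is a single solid region. Net area = 90.75 mm².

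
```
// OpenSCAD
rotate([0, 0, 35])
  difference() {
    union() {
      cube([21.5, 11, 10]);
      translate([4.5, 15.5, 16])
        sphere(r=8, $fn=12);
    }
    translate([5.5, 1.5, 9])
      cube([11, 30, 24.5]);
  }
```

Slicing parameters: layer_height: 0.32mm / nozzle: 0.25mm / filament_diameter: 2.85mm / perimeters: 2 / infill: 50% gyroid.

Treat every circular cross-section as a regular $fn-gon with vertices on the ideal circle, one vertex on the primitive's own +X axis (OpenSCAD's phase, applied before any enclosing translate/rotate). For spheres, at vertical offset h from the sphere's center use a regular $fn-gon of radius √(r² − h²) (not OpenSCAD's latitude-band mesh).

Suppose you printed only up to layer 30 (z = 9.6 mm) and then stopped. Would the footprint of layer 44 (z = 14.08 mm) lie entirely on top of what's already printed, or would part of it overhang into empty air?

Compare the two slices. At z = 9.6: the 21.5×11 cube contributes its full rectangle (area 236.50 mm²); the r=8 sphere at (4.5, 15.5) slices to a regular 12-gon of circumradius 4.800 (√(r²−h²) with h=6.4 from center) (area = (12/2)·4.800²·sin(360°/12) = 69.12 mm²); Combining (union): the regions partially overlap — summed areas 305.62 mm² minus the doubly-counted overlap 0.34 mm² gives 305.28 mm² — area = 305.28 mm²; the cube at (5.5, 1.5) (footprint 11×30) is included at this height (area 330.00 mm²); Taking the first minus the rest: starting from the result so far (305.28 mm²), the 11×30 cube at (5.5, 1.5) partially overlaps it — only the 129.73 mm² overlap (of its 330.00 mm²) is removed, clipping the outline — area = 175.56 mm²; (rotated 35° about Z; rotation is an isometry so areas/perimeters/island counts are preserved). At z = 14.08: the cube does not reach this height (z outside [0, 10]); the sphere at (4.5, 15.5): section is a regular 12-gon, circumradius = √(r²−h²) = √(8²−1.92²) = 7.766 (area = (12/2)·7.766²·sin(360°/12) = 180.94 mm²); Merging all regions: only the r=8 sphere at (4.5, 15.5) is present, so the union is just that shape — area = 180.94 mm²; the cube at (5.5, 1.5) is present — its section is the full 11×30 rectangle (area 330.00 mm²); Taking the first minus the rest: starting from the result so far (180.94 mm²), the 11×30 cube at (5.5, 1.5) partially overlaps it — only the 75.21 mm² overlap (of its 330.00 mm²) is removed, clipping the outline — area = 105.73 mm²; (rotated 35° about Z; rotation is an isometry so areas/perimeters/island counts are preserved). Checking containment: at z = 14.08 the cross-section extends beyond the z = 9.6 cross-section by about 47.20 mm².

part overhangs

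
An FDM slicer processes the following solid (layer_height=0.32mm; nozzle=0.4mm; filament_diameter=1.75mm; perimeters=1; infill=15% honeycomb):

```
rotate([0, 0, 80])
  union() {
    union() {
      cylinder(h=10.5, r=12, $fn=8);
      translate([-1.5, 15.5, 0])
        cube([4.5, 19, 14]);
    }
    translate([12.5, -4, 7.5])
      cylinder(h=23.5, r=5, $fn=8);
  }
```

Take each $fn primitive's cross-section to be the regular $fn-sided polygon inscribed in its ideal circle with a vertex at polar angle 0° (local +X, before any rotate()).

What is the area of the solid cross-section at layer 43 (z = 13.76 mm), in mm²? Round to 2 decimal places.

156.21 mm²

At z = 13.76 mm: the cylinder does not reach this height (z outside [0, 10.5]); the 4.5×19 cube at (-1.5, 15.5) contributes its full rectangle (area 85.50 mm²); Merging all regions: only the 4.5×19 cube at (-1.5, 15.5) is present, so the union is just that shape — area = 85.50 mm²; the r=5 cylinder at (12.5, -4) contributes a regular 8-gon of circumradius 5 (area = (8/2)·5.000²·sin(360°/8) = 70.71 mm²); Taking the union: the 2 present regions are separate (no shared area or edge), so areas and boundary lengths simply add and each stays a separate island — area = 156.21 mm²; (rotated 80° about Z; rotation is an isometry so areas/perimeters/island counts are preserved). Overall, the cross-section has 2 separate islands. Net area = 156.21 mm².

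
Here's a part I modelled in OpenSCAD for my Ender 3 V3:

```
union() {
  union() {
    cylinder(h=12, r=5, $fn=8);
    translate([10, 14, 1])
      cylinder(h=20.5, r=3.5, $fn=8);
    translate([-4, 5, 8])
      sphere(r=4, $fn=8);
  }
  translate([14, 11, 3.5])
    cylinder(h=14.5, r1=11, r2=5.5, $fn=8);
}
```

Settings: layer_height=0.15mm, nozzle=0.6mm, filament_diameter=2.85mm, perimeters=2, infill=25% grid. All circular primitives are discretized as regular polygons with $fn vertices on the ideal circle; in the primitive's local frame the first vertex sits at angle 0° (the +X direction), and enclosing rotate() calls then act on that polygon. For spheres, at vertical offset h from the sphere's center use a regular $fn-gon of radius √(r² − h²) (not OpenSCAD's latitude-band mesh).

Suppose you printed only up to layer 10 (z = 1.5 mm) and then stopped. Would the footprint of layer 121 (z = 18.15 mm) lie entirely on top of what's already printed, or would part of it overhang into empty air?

entirely on top

Compare the two slices. At z = 1.5: the r=5 cylinder gives a regular 8-gon of circumradius 5 (constant along its height) (area = (8/2)·5.000²·sin(360°/8) = 70.71 mm²); the r=3.5 cylinder at (10, 14) gives a regular 8-gon of circumradius 3.5 (constant along its height) (area = (8/2)·3.500²·sin(360°/8) = 34.65 mm²); the sphere at (-4, 5) is absent (|z−center|=6.500 > r=4); Merging all regions: the 2 present regions are separate (no shared area or edge), so areas and boundary lengths simply add and each stays a separate island — area = 105.36 mm²; the cone at (14, 11) does not reach this height (z outside [3.5, 18]); Taking the union: only the result so far is present, so the union is just that shape — area = 105.36 mm². At z = 18.15: the cylinder is absent (z outside [0, 12]); the r=3.5 cylinder at (10, 14) gives a regular 8-gon of circumradius 3.5 (constant along its height) (area = (8/2)·3.500²·sin(360°/8) = 34.65 mm²); the sphere at (-4, 5) is absent (|z−center|=10.150 > r=4); Merging all regions: only the r=3.5 cylinder at (10, 14) is present, so the union is just that shape — area = 34.65 mm²; the cone at (14, 11) does not reach this height (z outside [3.5, 18]); Combining (union): only that combined region is present, so the union is just that shape — area = 34.65 mm². Checking containment: the cross-section at z = 18.15 is a subset of the cross-section at z = 1.5.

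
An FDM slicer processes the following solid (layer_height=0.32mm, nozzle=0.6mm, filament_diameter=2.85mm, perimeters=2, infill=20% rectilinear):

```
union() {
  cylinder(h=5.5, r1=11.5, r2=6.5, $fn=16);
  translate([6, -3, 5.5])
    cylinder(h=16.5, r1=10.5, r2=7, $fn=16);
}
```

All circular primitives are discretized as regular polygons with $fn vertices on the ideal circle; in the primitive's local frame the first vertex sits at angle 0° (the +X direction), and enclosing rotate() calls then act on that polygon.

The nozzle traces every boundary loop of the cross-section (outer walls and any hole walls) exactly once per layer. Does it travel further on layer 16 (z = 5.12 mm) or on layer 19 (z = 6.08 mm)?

Layer 16 (z = 5.12): the cone (r1=11.5→r2=6.5) has section circumradius 6.845 here — a regular 16-gon (perimeter = 2·16·6.845·sin(180°/16) = 42.74 mm); the cone at (6, -3) is not intersected at this z (z outside [5.5, 22]); Taking the union: only the cone is present, so the union is just that shape — boundary = 42.74 mm. So its perimeter = 42.74 mm. Layer 19 (z = 6.08): the cone is not intersected at this z (z outside [0, 5.5]); the cone at (6, -3): at t=0.035 of its height the radius interpolates to r₁+(r₂−r₁)t = 10.377, giving a regular 16-gon of that circumradius (perimeter = 2·16·10.377·sin(180°/16) = 64.78 mm); Taking the union: only the cone at (6, -3) is present, so the union is just that shape — boundary = 64.78 mm. So its perimeter = 64.78 mm. Layer 19 is larger (64.78 vs 42.74 mm).

layer 19 (z = 6.08 mm)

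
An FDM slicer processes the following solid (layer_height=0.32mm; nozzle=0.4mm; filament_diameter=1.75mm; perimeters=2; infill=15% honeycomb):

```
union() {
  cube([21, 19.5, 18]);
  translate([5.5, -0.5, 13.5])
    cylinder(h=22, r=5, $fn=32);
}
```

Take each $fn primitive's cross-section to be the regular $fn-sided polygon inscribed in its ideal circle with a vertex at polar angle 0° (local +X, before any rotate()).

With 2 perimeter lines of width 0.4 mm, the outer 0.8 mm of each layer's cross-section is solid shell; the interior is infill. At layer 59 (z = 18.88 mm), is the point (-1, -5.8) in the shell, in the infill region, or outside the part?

At z = 18.88 mm: the cube is absent (z outside [0, 18]); the r=5 cylinder at (5.5, -0.5) contributes a regular 32-gon of circumradius 5; Taking the union: only the r=5 cylinder at (5.5, -0.5) is present, so the union is just that shape — 1 connected region. Overall, the cross-section is a single solid region. The nearest boundary edge runs (1.34, -3.28)→(1.96, -4.04); distance from the point to it = 3.41 mm. The point is not inside any of the regions above, so it lies outside the cross-section (3.41 mm from the nearest boundary).

outside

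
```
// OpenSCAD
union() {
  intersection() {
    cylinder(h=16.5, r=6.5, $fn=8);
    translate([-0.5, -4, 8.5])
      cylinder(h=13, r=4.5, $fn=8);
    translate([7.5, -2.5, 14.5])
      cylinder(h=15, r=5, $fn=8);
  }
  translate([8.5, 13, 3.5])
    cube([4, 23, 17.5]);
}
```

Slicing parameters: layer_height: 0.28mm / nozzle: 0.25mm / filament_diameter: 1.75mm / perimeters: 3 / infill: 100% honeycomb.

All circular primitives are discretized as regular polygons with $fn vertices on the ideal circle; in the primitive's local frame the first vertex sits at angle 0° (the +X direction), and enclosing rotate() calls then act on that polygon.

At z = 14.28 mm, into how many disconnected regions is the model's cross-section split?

At z = 14.28 mm: the r=6.5 cylinder gives a regular 8-gon of circumradius 6.5 (constant along its height); the r=4.5 cylinder at (-0.5, -4) gives a regular 8-gon of circumradius 4.5 (constant along its height); the cylinder at (7.5, -2.5) is absent (z outside [14.5, 29.5]); Taking the intersection: at least one operand is absent at this height, so nothing remains; the cube at (8.5, 13) (footprint 4×23) is included at this height; Combining (union): only the 4×23 cube at (8.5, 13) is present, so the union is just that shape — 1 connected region. The result has 1 disconnected region.

1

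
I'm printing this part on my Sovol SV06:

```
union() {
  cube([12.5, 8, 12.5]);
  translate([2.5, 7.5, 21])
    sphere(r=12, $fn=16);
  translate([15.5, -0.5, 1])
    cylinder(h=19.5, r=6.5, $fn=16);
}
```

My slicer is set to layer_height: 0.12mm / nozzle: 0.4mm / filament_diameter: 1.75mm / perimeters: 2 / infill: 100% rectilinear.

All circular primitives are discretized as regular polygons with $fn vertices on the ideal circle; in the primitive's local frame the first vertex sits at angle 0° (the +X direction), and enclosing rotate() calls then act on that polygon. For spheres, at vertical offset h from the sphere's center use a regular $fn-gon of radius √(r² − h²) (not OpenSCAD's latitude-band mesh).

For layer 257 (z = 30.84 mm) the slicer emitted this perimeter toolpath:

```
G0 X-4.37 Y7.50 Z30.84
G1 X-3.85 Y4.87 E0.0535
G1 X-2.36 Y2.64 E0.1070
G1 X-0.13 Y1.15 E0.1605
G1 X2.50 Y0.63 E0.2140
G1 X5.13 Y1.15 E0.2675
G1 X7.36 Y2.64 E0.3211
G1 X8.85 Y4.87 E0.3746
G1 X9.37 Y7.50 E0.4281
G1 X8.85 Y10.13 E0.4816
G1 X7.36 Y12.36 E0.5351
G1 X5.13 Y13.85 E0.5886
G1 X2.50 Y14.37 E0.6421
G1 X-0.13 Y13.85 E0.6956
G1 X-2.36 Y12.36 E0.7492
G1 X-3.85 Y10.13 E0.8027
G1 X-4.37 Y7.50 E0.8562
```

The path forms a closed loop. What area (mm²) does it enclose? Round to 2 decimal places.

Apply the shoelace formula to the sequence of (X, Y) vertices; enclosed area = 144.59 mm².

144.59 mm²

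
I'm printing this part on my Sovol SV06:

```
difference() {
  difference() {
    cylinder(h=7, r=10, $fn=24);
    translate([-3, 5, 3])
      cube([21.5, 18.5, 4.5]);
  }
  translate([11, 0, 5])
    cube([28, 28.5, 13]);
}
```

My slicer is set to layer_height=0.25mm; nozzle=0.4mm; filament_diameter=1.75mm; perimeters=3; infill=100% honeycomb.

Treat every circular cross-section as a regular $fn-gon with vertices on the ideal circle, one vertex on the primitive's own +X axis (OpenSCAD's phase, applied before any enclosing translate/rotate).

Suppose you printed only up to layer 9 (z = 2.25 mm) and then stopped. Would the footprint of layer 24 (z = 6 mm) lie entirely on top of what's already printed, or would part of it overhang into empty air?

Compare the two slices. At z = 2.25: the cylinder: section is a regular 24-gon, circumradius r=10 (area = (24/2)·10.000²·sin(360°/24) = 310.58 mm²); the cube at (-3, 5) does not reach this height (z outside [3, 7.5]); Subtracting the remaining from the first: none of the subtracted shapes is present at this height, so the r=10 cylinder is unchanged — area = 310.58 mm²; the cube at (11, 0) is absent (z outside [5, 18]); After the difference (first − rest): none of the subtracted shapes is present at this height, so that combined region is unchanged — area = 310.58 mm². At z = 6: the r=10 cylinder gives a regular 24-gon of circumradius 10 (constant along its height) (area = (24/2)·10.000²·sin(360°/24) = 310.58 mm²); the cube at (-3, 5) is present — its section is the full 21.5×18.5 rectangle (area 397.75 mm²); After the difference (first − rest): starting from the r=10 cylinder (310.58 mm²), the 21.5×18.5 cube at (-3, 5) partially overlaps it — only the 44.50 mm² overlap (of its 397.75 mm²) is removed, clipping the outline — area = 266.09 mm²; the 28×28.5 cube at (11, 0) contributes its full rectangle (area 798.00 mm²); After the difference (first − rest): starting from that combined region (266.09 mm²), the 28×28.5 cube at (11, 0) misses the remaining region (no effect) — area = 266.09 mm². Checking containment: the cross-section at z = 6 is a subset of the cross-section at z = 2.25.

entirely on top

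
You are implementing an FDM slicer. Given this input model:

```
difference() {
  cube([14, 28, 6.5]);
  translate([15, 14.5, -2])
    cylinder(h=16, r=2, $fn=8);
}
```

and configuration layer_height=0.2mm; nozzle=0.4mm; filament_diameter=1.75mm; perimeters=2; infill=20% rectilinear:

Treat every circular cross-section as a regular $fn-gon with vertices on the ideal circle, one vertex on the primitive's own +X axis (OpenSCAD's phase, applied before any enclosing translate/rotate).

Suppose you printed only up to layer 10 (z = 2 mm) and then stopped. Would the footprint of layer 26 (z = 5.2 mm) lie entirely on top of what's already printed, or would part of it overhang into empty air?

Compare the two slices. At z = 2: the cube is present — its section is the full 14×28 rectangle (area 392.00 mm²); the cylinder at (15, 14.5): section is a regular 8-gon, circumradius r=2 (area = (8/2)·2.000²·sin(360°/8) = 11.31 mm²); After the difference (first − rest): starting from the 14×28 cube (392.00 mm²), the r=2 cylinder at (15, 14.5) partially overlaps it — only the 2.07 mm² overlap (of its 11.31 mm²) is removed, clipping the outline — area = 389.93 mm². At z = 5.2: the cube is present — its section is the full 14×28 rectangle (area 392.00 mm²); the r=2 cylinder at (15, 14.5) gives a regular 8-gon of circumradius 2 (constant along its height) (area = (8/2)·2.000²·sin(360°/8) = 11.31 mm²); Taking the first minus the rest: starting from the 14×28 cube (392.00 mm²), the r=2 cylinder at (15, 14.5) partially overlaps it — only the 2.07 mm² overlap (of its 11.31 mm²) is removed, clipping the outline — area = 389.93 mm². Checking containment: the cross-section at z = 5.2 is a subset of the cross-section at z = 2.

entirely on top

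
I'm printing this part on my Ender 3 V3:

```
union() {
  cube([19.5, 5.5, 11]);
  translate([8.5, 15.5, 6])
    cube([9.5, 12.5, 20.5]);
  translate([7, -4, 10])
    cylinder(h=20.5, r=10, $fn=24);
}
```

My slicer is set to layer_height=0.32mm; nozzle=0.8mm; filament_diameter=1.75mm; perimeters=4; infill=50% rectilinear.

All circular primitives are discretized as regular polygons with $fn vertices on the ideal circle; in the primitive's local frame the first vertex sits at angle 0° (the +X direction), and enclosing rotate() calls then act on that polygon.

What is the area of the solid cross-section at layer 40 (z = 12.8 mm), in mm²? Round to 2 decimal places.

At z = 12.8 mm: the cube does not reach this height (z outside [0, 11]); the 9.5×12.5 cube at (8.5, 15.5) contributes its full rectangle (area 118.75 mm²); the r=10 cylinder at (7, -4) gives a regular 24-gon of circumradius 10 (constant along its height) (area = (24/2)·10.000²·sin(360°/24) = 310.58 mm²); Merging all regions: the 2 present regions are separate (no shared area or edge), so areas and boundary lengths simply add and each stays a separate island — area = 429.33 mm². Overall, the cross-section has 2 separate islands. Net area = 429.33 mm².

429.33 mm²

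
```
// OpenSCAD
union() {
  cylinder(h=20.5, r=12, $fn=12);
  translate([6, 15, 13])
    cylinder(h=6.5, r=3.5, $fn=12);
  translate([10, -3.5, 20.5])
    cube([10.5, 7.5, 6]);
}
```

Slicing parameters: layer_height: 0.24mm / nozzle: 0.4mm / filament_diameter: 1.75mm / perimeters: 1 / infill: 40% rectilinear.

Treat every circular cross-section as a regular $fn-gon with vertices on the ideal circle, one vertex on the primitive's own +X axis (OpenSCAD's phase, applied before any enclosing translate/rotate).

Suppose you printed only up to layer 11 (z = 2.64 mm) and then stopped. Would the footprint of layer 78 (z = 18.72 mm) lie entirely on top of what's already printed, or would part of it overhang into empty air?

Compare the two slices. At z = 2.64: the cylinder: section is a regular 12-gon, circumradius r=12 (area = (12/2)·12.000²·sin(360°/12) = 432.00 mm²); the cylinder at (6, 15) does not reach this height (z outside [13, 19.5]); the cube at (10, -3.5) does not reach this height (z outside [20.5, 26.5]); Merging all regions: only the r=12 cylinder is present, so the union is just that shape — area = 432.00 mm². At z = 18.72: the r=12 cylinder gives a regular 12-gon of circumradius 12 (constant along its height) (area = (12/2)·12.000²·sin(360°/12) = 432.00 mm²); the cylinder at (6, 15): section is a regular 12-gon, circumradius r=3.5 (area = (12/2)·3.500²·sin(360°/12) = 36.75 mm²); the cube at (10, -3.5) is absent (z outside [20.5, 26.5]); Taking the union: the 2 present regions are separate (no shared area or edge), so areas and boundary lengths simply add and each stays a separate island — area = 468.75 mm². Checking containment: at z = 18.72 the cross-section extends beyond the z = 2.64 cross-section by about 36.75 mm².

part overhangs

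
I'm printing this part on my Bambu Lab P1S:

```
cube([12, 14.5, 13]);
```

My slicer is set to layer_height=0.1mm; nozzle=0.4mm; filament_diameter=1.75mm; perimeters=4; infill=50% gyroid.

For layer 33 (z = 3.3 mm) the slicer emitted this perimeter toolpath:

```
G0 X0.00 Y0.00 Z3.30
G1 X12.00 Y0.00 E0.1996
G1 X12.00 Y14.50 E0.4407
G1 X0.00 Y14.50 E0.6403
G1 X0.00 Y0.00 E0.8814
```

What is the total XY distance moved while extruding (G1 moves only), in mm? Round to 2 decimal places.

53.00 mm

Sum the Euclidean lengths of each G1 segment: total = 53.00 mm.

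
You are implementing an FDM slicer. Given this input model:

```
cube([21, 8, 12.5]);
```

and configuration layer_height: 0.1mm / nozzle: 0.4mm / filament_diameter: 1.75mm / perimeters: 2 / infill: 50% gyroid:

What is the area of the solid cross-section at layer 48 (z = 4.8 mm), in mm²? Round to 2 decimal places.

At z = 4.8 mm: the 21×8 cube contributes its full rectangle (area 168.00 mm²). Overall, the cross-section is a single solid region. Net area = 168.00 mm².

168.00 mm²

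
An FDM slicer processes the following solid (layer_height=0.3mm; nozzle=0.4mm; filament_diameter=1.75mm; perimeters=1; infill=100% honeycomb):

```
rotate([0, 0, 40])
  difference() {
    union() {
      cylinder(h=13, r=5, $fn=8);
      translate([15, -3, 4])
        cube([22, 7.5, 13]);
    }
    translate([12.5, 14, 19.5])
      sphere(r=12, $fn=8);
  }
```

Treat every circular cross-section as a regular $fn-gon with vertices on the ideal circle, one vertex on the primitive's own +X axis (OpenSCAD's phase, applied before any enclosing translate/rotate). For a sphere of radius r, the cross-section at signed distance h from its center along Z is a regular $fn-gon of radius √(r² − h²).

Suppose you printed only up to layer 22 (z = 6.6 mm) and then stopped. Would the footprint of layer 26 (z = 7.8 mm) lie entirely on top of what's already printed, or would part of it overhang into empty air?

Compare the two slices. At z = 6.6: the cylinder: section is a regular 8-gon, circumradius r=5 (area = (8/2)·5.000²·sin(360°/8) = 70.71 mm²); the cube at (15, -3) is present — its section is the full 22×7.5 rectangle (area 165.00 mm²); Combining (union): the 2 present regions are separate (no shared area or edge), so areas and boundary lengths simply add and each stays a separate island — area = 235.71 mm²; the sphere at (12.5, 14) does not reach this height (|z−center|=12.900 > r=12); After the difference (first − rest): none of the subtracted shapes is present at this height, so that combined region is unchanged — area = 235.71 mm²; (whole slice rotated 40° about Z — lengths, areas and connectivity unchanged). At z = 7.8: the r=5 cylinder gives a regular 8-gon of circumradius 5 (constant along its height) (area = (8/2)·5.000²·sin(360°/8) = 70.71 mm²); the cube at (15, -3) (footprint 22×7.5) is included at this height (area 165.00 mm²); Merging all regions: the 2 present regions are separate (no shared area or edge), so areas and boundary lengths simply add and each stays a separate island — area = 235.71 mm²; the r=12 sphere at (12.5, 14) contributes a regular 8-gon of circumradius √(12²−11.7²) = 2.666 (area = (8/2)·2.666²·sin(360°/8) = 20.11 mm²); Taking the first minus the rest: starting from the result so far (235.71 mm²), the r=12 sphere at (12.5, 14) misses the remaining region (no effect) — area = 235.71 mm²; (whole slice rotated 40° about Z — lengths, areas and connectivity unchanged). Checking containment: the cross-section at z = 7.8 is a subset of the cross-section at z = 6.6.

entirely on top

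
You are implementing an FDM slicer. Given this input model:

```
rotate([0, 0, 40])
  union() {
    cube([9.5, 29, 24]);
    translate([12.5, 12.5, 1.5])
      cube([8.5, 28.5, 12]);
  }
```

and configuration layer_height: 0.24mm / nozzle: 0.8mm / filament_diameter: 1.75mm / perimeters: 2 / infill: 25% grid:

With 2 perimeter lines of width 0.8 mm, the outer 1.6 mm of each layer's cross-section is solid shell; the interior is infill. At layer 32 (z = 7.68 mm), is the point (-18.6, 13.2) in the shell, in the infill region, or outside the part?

At z = 7.68 mm: the 9.5×29 cube contributes its full rectangle; the cube at (12.5, 12.5) is present — its section is the full 8.5×28.5 rectangle; Merging all regions: the 2 present regions are separate (no shared area or edge), so areas and boundary lengths simply add and each stays a separate island — 2 connected regions; (whole slice rotated 40° about Z — lengths, areas and connectivity unchanged). Overall, the cross-section has 2 separate islands. Undo the 40° rotation: the query point maps to (-5.764, 22.068) in the un-rotated model frame. The nearest boundary edge runs (0.00, 0.00)→(0.00, 29.00); distance from the point to it = 5.76 mm. The point is not inside any of the regions above, so it lies outside the cross-section (5.76 mm from the nearest boundary).

outside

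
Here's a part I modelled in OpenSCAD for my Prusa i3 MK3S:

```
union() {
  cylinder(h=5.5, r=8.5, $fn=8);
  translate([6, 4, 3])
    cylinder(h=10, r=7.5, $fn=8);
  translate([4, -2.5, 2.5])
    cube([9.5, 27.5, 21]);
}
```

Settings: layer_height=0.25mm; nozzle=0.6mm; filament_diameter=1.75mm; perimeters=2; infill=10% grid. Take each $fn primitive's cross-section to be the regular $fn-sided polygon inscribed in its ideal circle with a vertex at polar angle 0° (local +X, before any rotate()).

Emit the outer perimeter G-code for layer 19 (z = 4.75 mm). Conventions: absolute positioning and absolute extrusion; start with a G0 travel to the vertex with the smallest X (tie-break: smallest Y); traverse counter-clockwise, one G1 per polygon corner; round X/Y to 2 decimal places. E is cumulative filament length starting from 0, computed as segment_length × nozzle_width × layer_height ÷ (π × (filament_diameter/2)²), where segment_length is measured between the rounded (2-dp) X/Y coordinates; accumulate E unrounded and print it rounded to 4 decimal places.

G0 X-8.50 Y0.00 Z4.75
G1 X-6.01 Y-6.01 E0.4057
G1 X0.00 Y-8.50 E0.8114
G1 X6.01 Y-6.01 E1.2171
G1 X7.27 Y-2.97 E1.4223
G1 X8.41 Y-2.50 E1.4992
G1 X13.50 Y-2.50 E1.8166
G1 X13.50 Y25.00 E3.5316
G1 X4.00 Y25.00 E4.1241
G1 X4.00 Y10.67 E5.0177
G1 X0.70 Y9.30 E5.2405
G1 X0.31 Y8.37 E5.3034
G1 X0.00 Y8.50 E5.3244
G1 X-6.01 Y6.01 E5.7301
G1 X-8.50 Y0.00 E6.1358

At z = 4.75 mm: the cylinder: section is a regular 8-gon, circumradius r=8.5; the r=7.5 cylinder at (6, 4) gives a regular 8-gon of circumradius 7.5 (constant along its height); the 9.5×27.5 cube at (4, -2.5) contributes its full rectangle; Merging all regions: the regions partially overlap (shared area 180.89 mm²), so overlapping operands fuse into one piece — 1 connected region. The outline is a single polygon with 14 vertices. Extrusion per mm of travel: 0.6 × 0.25 / (π × 0.875²) = 0.062363. Accumulating E over each segment gives final E = 6.1358.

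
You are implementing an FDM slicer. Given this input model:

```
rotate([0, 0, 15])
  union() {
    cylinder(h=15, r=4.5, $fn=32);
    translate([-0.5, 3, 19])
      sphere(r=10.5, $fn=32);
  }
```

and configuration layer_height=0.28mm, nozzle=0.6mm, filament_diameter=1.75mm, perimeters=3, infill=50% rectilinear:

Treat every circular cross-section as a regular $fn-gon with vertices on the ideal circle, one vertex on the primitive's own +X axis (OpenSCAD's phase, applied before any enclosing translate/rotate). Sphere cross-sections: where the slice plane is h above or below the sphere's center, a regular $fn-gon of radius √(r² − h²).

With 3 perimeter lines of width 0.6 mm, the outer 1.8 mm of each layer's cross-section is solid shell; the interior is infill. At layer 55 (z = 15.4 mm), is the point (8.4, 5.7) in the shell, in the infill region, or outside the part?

At z = 15.4 mm: the cylinder does not reach this height (z outside [0, 15]); the r=10.5 sphere at (-0.5, 3) contributes a regular 32-gon of circumradius √(10.5²−3.6²) = 9.864; Merging all regions: only the r=10.5 sphere at (-0.5, 3) is present, so the union is just that shape — 1 connected region; (whole slice rotated 15° about Z — lengths, areas and connectivity unchanged). Overall, the cross-section is a single solid region. Undo the 15° rotation: the query point maps to (9.589, 3.332) in the un-rotated model frame. The nearest boundary edge runs (9.36, 3.00)→(9.17, 4.92); distance from the point to it = 0.26 mm. The point is not inside any of the regions above, so it lies outside the cross-section (0.26 mm from the nearest boundary).

outside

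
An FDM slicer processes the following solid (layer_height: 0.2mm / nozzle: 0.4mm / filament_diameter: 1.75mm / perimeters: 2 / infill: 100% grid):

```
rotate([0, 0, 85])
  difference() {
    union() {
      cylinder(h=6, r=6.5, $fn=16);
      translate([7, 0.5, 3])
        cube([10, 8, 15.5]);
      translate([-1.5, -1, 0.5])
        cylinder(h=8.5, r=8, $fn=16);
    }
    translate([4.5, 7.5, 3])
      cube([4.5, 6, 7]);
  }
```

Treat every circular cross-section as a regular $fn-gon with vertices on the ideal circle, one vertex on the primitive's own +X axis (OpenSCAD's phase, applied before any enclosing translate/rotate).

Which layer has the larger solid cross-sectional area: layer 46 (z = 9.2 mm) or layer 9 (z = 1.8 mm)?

layer 9 (z = 1.8 mm)

Layer 46 (z = 9.2): the cylinder does not reach this height (z outside [0, 6]); the cube at (7, 0.5) is present — its section is the full 10×8 rectangle (area 80.00 mm²); the cylinder at (-1.5, -1) is not intersected at this z (z outside [0.5, 9]); Taking the union: only the 10×8 cube at (7, 0.5) is present, so the union is just that shape — area = 80.00 mm²; the cube at (4.5, 7.5) (footprint 4.5×6) is included at this height (area 27.00 mm²); Subtracting the remaining from the first: starting from that combined region (80.00 mm²), the 4.5×6 cube at (4.5, 7.5) partially overlaps it — only the 2.00 mm² overlap (of its 27.00 mm²) is removed, clipping the outline — area = 78.00 mm²; (rotated 85° about Z; rotation is an isometry so areas/perimeters/island counts are preserved). So its area = 78.00 mm². Layer 9 (z = 1.8): the r=6.5 cylinder gives a regular 16-gon of circumradius 6.5 (constant along its height) (area = (16/2)·6.500²·sin(360°/16) = 129.35 mm²); the cube at (7, 0.5) is absent (z outside [3, 18.5]); the cylinder at (-1.5, -1): section is a regular 16-gon, circumradius r=8 (area = (16/2)·8.000²·sin(360°/16) = 195.93 mm²); Combining (union): the regions partially overlap — summed areas 325.28 mm² minus the doubly-counted overlap 127.41 mm² gives 197.87 mm² — area = 197.87 mm²; the cube at (4.5, 7.5) is absent (z outside [3, 10]); Taking the first minus the rest: none of the subtracted shapes is present at this height, so the result so far is unchanged — area = 197.87 mm²; (rotated 85° about Z; rotation is an isometry so areas/perimeters/island counts are preserved). So its area = 197.87 mm². Layer 9 is larger (197.87 vs 78.00 mm²).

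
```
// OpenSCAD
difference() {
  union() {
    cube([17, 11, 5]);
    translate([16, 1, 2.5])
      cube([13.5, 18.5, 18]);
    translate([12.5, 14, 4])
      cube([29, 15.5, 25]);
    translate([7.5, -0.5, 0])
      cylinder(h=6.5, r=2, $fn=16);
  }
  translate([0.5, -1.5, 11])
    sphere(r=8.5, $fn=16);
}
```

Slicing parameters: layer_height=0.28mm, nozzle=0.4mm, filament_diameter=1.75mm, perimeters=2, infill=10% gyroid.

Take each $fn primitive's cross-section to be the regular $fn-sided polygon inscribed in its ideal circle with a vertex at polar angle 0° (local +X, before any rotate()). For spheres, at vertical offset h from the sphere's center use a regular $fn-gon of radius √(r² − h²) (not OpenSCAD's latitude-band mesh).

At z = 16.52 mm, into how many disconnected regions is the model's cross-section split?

1

At z = 16.52 mm: the cube does not reach this height (z outside [0, 5]); the cube at (16, 1) is present — its section is the full 13.5×18.5 rectangle; the cube at (12.5, 14) (footprint 29×15.5) is included at this height; the cylinder at (7.5, -0.5) is not intersected at this z (z outside [0, 6.5]); Merging all regions: the regions partially overlap (shared area 74.25 mm²), so overlapping operands fuse into one piece — 1 connected region; the sphere at (0.5, -1.5): section is a regular 16-gon, circumradius = √(r²−h²) = √(8.5²−5.52²) = 6.464; Taking the first minus the rest: starting from that combined region, the r=8.5 sphere at (0.5, -1.5) misses the remaining region (no effect) — 1 connected region. The result has 1 disconnected region.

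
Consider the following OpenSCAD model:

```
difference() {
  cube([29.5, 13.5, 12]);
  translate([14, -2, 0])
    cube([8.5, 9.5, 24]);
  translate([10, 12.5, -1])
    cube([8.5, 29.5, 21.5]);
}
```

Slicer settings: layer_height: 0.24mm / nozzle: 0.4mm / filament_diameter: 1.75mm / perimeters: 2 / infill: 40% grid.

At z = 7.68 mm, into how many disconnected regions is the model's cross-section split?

At z = 7.68 mm: the cube (footprint 29.5×13.5) is included at this height; the cube at (14, -2) is present — its section is the full 8.5×9.5 rectangle; the cube at (10, 12.5) is present — its section is the full 8.5×29.5 rectangle; Taking the first minus the rest: starting from the 29.5×13.5 cube, the 8.5×9.5 cube at (14, -2) partially overlaps it — only the 63.75 mm² overlap (of its 80.75 mm²) is removed, clipping the outline; the 8.5×29.5 cube at (10, 12.5) partially overlaps it — only the 8.50 mm² overlap (of its 250.75 mm²) is removed, clipping the outline — 1 connected region. The result has 1 disconnected region.

1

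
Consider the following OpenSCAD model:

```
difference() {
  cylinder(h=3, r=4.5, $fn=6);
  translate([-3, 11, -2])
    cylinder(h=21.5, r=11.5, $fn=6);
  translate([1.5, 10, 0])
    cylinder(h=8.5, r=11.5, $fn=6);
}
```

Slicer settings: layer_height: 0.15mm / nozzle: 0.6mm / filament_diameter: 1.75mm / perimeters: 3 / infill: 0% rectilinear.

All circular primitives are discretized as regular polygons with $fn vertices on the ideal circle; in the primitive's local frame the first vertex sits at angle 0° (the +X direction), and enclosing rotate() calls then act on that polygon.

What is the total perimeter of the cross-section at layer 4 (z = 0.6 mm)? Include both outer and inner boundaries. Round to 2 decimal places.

22.77 mm

At z = 0.6 mm: the r=4.5 cylinder contributes a regular 6-gon of circumradius 4.5 (perimeter = 2·6·4.500·sin(180°/6) = 27.00 mm); the cylinder at (-3, 11): section is a regular 6-gon, circumradius r=11.5 (perimeter = 2·6·11.500·sin(180°/6) = 69.00 mm); the r=11.5 cylinder at (1.5, 10) contributes a regular 6-gon of circumradius 11.5 (perimeter = 2·6·11.500·sin(180°/6) = 69.00 mm); Taking the first minus the rest: starting from the r=4.5 cylinder, the r=11.5 cylinder at (-3, 11) partially overlaps it — only the 16.99 mm² overlap (of its 343.60 mm²) is removed, clipping the outline; the r=11.5 cylinder at (1.5, 10) partially overlaps it — only the 8.93 mm² overlap (of its 343.60 mm²) is removed, clipping the outline — boundary = 22.77 mm. Overall, the cross-section is a single solid region. Total boundary length (outer) = 22.77 mm.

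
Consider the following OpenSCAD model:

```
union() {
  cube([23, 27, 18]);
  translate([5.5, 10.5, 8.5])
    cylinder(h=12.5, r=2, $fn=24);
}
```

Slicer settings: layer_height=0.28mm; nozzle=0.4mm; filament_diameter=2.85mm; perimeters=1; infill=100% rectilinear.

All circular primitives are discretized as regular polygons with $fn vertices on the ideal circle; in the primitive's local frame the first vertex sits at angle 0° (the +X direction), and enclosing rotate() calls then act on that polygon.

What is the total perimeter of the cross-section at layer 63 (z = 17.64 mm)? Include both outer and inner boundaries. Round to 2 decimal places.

100.00 mm

At z = 17.64 mm: the 23×27 cube contributes its full rectangle (perimeter 100.00 mm); the r=2 cylinder at (5.5, 10.5) contributes a regular 24-gon of circumradius 2 (perimeter = 2·24·2.000·sin(180°/24) = 12.53 mm); Taking the union: the r=2 cylinder at (5.5, 10.5) lies entirely inside the 23×27 cube, so the union is just the 23×27 cube — boundary = 100.00 mm. Overall, the cross-section is a single solid region. Total boundary length (outer) = 100.00 mm.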